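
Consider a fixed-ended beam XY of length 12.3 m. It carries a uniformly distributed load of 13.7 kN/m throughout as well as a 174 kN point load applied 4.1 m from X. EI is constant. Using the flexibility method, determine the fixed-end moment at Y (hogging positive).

M_Y = 331.3 kN·m

Release both end moments; the primary structure is a simply-supported span XY with redundants M_X and M_Y.
End rotations of the released simple span under the applied load (×1/EI):
  at X: UDL 13.7: wL³/(24EI) = 1062/EI
  at Y: UDL 13.7: wL³/(24EI) = 1062/EI
  at X: point load 174 at a = 4.1: Pab(L + b)/(6LEI) = 1625/EI
  at Y: point load 174 at a = 4.1: Pab(L + a)/(6LEI) = 1300/EI
  θ_X0 = 2687/EI,  θ_Y0 = 2362/EI
Flexibility coefficients: a unit moment at one end gives L/(3EI) there and L/(6EI) at the far end, so f₁₁ = f₂₂ = 4.1/EI and f₁₂ = f₂₁ = 2.05/EI.
Compatibility — zero rotation at each built-in end:
  4.1 M_X + 2.05 M_Y = 2687
  2.05 M_X + 4.1 M_Y = 2362
Solving the pair gives M_X = 489.8 kN·m and M_Y = 331.3 kN·m (hogging).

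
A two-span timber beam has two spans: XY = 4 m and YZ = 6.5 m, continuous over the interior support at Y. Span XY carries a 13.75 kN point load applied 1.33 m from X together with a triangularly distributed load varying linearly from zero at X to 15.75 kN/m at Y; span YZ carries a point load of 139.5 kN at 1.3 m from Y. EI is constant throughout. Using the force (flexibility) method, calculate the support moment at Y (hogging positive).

Insert a hinge at Y; M_Y is the redundant, and each span becomes simply supported.
Discontinuity in slope at Y on the released structure — sum the simple-span end rotations:
  span XY: point load 13.75 at a = 1.33: Pab(L + a)/(6LEI) = 10.84/EI
  span XY: triangular load, peak 15.75: w₀L³/(45EI) = 22.4/EI
  span YZ: point load 139.5 at a = 1.3: Pab(L + b)/(6LEI) = 282.9/EI
  relative rotation θ_0 = (33.24 + 282.9)/EI = 316.1/EI
A unit hogging moment at Y produces rotation L₁/(3EI) + L₂/(3EI) = 3.5/EI.
Slope continuity at Y: θ_0 = M_Y·3.5/EI, so M_Y = 316.1/3.5 = 90.33 kN·m (hogging).

M_Y = 90.33 kN·m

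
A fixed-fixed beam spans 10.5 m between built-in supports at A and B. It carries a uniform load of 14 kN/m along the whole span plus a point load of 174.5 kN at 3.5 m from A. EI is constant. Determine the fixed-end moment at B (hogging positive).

M_B = 264.3 kN·m

Take the two fixed-end moments M_A, M_B as redundants; the released structure is the simple span AB.
End rotations of the released simple span under the applied load (×1/EI):
  at A: UDL 14: wL³/(24EI) = 675.3/EI
  at B: UDL 14: wL³/(24EI) = 675.3/EI
  at A: point load 174.5 at a = 3.5: Pab(L + b)/(6LEI) = 1188/EI
  at B: point load 174.5 at a = 3.5: Pab(L + a)/(6LEI) = 950.1/EI
  θ_A0 = 1863/EI,  θ_B0 = 1625/EI
Flexibility coefficients: a unit moment at one end gives L/(3EI) there and L/(6EI) at the far end, so f₁₁ = f₂₂ = 3.5/EI and f₁₂ = f₂₁ = 1.75/EI.
Compatibility — zero rotation at each built-in end:
  3.5 M_A + 1.75 M_B = 1863
  1.75 M_A + 3.5 M_B = 1625
Solving the pair gives M_A = 400.1 kN·m and M_B = 264.3 kN·m (hogging).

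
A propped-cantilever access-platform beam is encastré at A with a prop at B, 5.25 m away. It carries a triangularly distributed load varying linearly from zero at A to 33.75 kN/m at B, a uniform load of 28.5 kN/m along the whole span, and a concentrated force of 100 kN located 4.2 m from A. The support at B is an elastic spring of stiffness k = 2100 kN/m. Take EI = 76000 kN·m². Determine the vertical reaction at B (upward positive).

R_B = 100.1 kN

Release the roller at B. Primary structure: cantilever fixed at A.
Primary-structure tip deflection at B by superposition:
  triangular load, peak 33.75 at the free end: 11w₀L⁴/(120EI) = 2350/EI
  UDL 28.5: wL⁴/(8EI) = 2706/EI
  point load 100 at a = 4.2: Pa²(3L − a)/(6EI) = 3396/EI
  δ_0 = 8452/EI
Tip deflection under a unit load at B: L³/(3EI) = 48.23/EI.
With EI = 76000 kN·m²: δ_0 = 0.11122 m and δ_{BB} = 0.000635 m/kN.
Compatibility — the spring shortens by R_B/k under the reaction it provides: δ_0 − R_B·δ_{BB} = R_B/k. With 1/k = 0.000476 m/kN, R_B = δ_0 / (δ_{BB} + 1/k) = 0.11122 / (0.000635 + 0.000476) = 100.1 kN.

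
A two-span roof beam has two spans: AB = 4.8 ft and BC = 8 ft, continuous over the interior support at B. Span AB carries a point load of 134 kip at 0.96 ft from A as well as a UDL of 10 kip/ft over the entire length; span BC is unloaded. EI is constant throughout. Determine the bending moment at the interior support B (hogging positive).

Release continuity at B by inserting a hinge; the redundant is the internal moment M_B. The primary structure is two simply-supported spans AB and BC.
Discontinuity in slope at B on the released structure — sum the simple-span end rotations:
  span AB: point load 134 at a = 0.96: Pab(L + a)/(6LEI) = 98.8/EI
  span AB: UDL 10: wL³/(24EI) = 46.08/EI
  relative rotation θ_0 = (144.9 + 0)/EI = 144.9/EI
A unit hogging moment at B produces rotation L₁/(3EI) + L₂/(3EI) = 4.267/EI.
Compatibility: M_B·(L₁+L₂)/(3EI) = θ_0, giving M_B = 33.96 kip·ft (hogging).

M_B = 33.96 kip·ft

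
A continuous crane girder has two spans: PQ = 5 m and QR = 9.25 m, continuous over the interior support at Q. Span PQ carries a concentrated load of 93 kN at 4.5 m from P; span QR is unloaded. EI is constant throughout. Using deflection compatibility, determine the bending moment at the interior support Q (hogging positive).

M_Q = 13.95 kN·m

Release continuity at Q by inserting a hinge; the redundant is the internal moment M_Q. The primary structure is two simply-supported spans PQ and QR.
End slopes at the hinge Q, treating each span as simply supported:
  span PQ: point load 93 at a = 4.5: Pab(L + a)/(6LEI) = 66.26/EI
  relative rotation θ_0 = (66.26 + 0)/EI = 66.26/EI
A unit hogging moment at Q produces rotation L₁/(3EI) + L₂/(3EI) = 4.75/EI.
Compatibility: M_Q·(L₁+L₂)/(3EI) = θ_0, giving M_Q = 13.95 kN·m (hogging).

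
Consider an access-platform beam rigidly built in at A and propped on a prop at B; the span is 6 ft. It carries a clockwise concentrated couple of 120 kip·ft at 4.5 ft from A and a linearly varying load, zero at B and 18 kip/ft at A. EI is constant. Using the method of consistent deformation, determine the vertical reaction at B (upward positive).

R_B = 38.92 kip

Release the roller at B. Primary structure: cantilever fixed at A.
Free-end deflection of the primary structure under the applied loading (downward +):
  clockwise couple 120 at a = 4.5: M₀a(2L − a)/(2EI) = 2025/EI
  triangular load, peak 18 at the fixed end: w₀L⁴/(30EI) = 777.6/EI
  δ_0 = 2803/EI
Tip deflection under a unit load at B: L³/(3EI) = 72/EI.
The prop prevents deflection at B: R_B = δ_0/δ_{BB} = 2803/72 = 38.92 kip.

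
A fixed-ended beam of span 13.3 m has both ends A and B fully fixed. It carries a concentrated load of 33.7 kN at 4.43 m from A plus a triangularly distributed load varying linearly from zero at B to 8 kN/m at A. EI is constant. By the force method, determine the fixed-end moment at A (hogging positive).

Release both end moments; the primary structure is a simply-supported span AB with redundants M_A and M_B.
On the primary (simply-supported) span, the end slopes from the loading are:
  at A: point load 33.7 at a = 4.43: Pab(L + b)/(6LEI) = 367.9/EI
  at B: point load 33.7 at a = 4.43: Pab(L + a)/(6LEI) = 294.2/EI
  at A: triangular load, peak 8: w₀L³/(45EI) = 418.2/EI
  at B: triangular load, peak 8: 7w₀L³/(360EI) = 366/EI
  θ_A0 = 786.1/EI,  θ_B0 = 660.2/EI
Flexibility coefficients: a unit moment at one end gives L/(3EI) there and L/(6EI) at the far end, so f₁₁ = f₂₂ = 4.433/EI and f₁₂ = f₂₁ = 2.217/EI.
Compatibility — zero rotation at each built-in end:
  4.433 M_A + 2.217 M_B = 786.1
  2.217 M_A + 4.433 M_B = 660.2
Solving the pair gives M_A = 137.2 kN·m and M_B = 80.33 kN·m (hogging).

M_A = 137.2 kN·m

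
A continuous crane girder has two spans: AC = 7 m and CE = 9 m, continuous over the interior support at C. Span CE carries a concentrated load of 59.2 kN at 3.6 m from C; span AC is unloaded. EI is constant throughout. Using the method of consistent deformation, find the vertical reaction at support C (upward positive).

Insert a hinge at C; M_C is the redundant, and each span becomes simply supported.
End slopes at the hinge C, treating each span as simply supported:
  span CE: point load 59.2 at a = 3.6: Pab(L + b)/(6LEI) = 306.9/EI
  relative rotation θ_0 = (0 + 306.9)/EI = 306.9/EI
A unit hogging moment at C produces rotation L₁/(3EI) + L₂/(3EI) = 5.333/EI.
Slope continuity at C: θ_0 = M_C·5.333/EI, so M_C = 306.9/5.333 = 57.54 kN·m (hogging).
Span AC, ΣM about A with M_C applied at C: R_C^{AC}·7 = 0 + 57.54, so R_C^{AC} = 8.22 kN and R_A = 0 − 8.22 = -8.22 kN.
Span CE, ΣM about E: R_C^{CE}·9 = 319.7 + 57.54, so R_C^{CE} = 41.91 kN and R_E = 59.2 − 41.91 = 17.29 kN.
R_C = 8.22 + 41.91 = 50.13 kN.

R_C = 50.13 kN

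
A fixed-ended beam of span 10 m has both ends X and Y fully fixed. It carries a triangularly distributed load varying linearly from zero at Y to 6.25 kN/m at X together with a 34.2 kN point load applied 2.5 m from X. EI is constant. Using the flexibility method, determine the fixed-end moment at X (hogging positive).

M_X = 79.34 kN·m

Take the two fixed-end moments M_X, M_Y as redundants; the released structure is the simple span XY.
End rotations of the released simple span under the applied load (×1/EI):
  at X: triangular load, peak 6.25: w₀L³/(45EI) = 138.9/EI
  at Y: triangular load, peak 6.25: 7w₀L³/(360EI) = 121.5/EI
  at X: point load 34.2 at a = 2.5: Pab(L + b)/(6LEI) = 187/EI
  at Y: point load 34.2 at a = 2.5: Pab(L + a)/(6LEI) = 133.6/EI
  θ_X0 = 325.9/EI,  θ_Y0 = 255.1/EI
Flexibility coefficients: a unit moment at one end gives L/(3EI) there and L/(6EI) at the far end, so f₁₁ = f₂₂ = 3.333/EI and f₁₂ = f₂₁ = 1.667/EI.
Compatibility — zero rotation at each built-in end:
  3.333 M_X + 1.667 M_Y = 325.9
  1.667 M_X + 3.333 M_Y = 255.1
Solving the pair gives M_X = 79.34 kN·m and M_Y = 36.86 kN·m (hogging).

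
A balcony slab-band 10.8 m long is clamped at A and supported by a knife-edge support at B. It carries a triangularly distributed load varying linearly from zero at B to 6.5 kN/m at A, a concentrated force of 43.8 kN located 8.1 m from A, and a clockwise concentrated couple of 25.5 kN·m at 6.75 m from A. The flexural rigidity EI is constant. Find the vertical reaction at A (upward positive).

Choose R_B as the redundant. The primary structure is the cantilever fixed at A.
Free-end deflection of the primary structure under the applied loading (downward +):
  triangular load, peak 6.5 at the fixed end: w₀L⁴/(30EI) = 2948/EI
  point load 43.8 at a = 8.1: Pa²(3L − a)/(6EI) = 11639/EI
  clockwise couple 25.5 at a = 6.75: M₀a(2L − a)/(2EI) = 1278/EI
  δ_0 = 15864/EI
Tip deflection under a unit load at B: L³/(3EI) = 419.9/EI.
Compatibility at B: δ_0 − R_B·δ_{BB} = 0, so R_B = 15864/419.9 = 37.78 kN.
Vertical equilibrium: R_A = ΣP − R_B = 78.9 − 37.78 = 41.12 kN.

R_A = 41.12 kN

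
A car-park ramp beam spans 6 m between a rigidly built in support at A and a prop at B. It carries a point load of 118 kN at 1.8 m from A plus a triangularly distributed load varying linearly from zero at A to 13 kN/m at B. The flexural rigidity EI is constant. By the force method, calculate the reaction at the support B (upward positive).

Take the reaction at B as the redundant and release it; the primary structure is a cantilever fixed at A.
Primary-structure tip deflection at B by superposition:
  point load 118 at a = 1.8: Pa²(3L − a)/(6EI) = 1032/EI
  triangular load, peak 13 at the free end: 11w₀L⁴/(120EI) = 1544/EI
  δ_0 = 2577/EI
Tip deflection under a unit load at B: L³/(3EI) = 72/EI.
Compatibility at B: δ_0 − R_B·δ_{BB} = 0, so R_B = 2577/72 = 35.79 kN.

R_B = 35.79 kN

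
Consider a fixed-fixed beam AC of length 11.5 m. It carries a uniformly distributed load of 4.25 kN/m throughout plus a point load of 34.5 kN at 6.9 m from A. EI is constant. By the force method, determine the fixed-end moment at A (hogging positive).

M_A = 84.93 kN·m

Release both end moments; the primary structure is a simply-supported span AC with redundants M_A and M_C.
On the primary (simply-supported) span, the end slopes from the loading are:
  at A: UDL 4.25: wL³/(24EI) = 269.3/EI
  at C: UDL 4.25: wL³/(24EI) = 269.3/EI
  at A: point load 34.5 at a = 6.9: Pab(L + b)/(6LEI) = 255.5/EI
  at C: point load 34.5 at a = 6.9: Pab(L + a)/(6LEI) = 292/EI
  θ_A0 = 524.8/EI,  θ_C0 = 561.3/EI
Flexibility coefficients: a unit moment at one end gives L/(3EI) there and L/(6EI) at the far end, so f₁₁ = f₂₂ = 3.833/EI and f₁₂ = f₂₁ = 1.917/EI.
Compatibility — zero rotation at each built-in end:
  3.833 M_A + 1.917 M_C = 524.8
  1.917 M_A + 3.833 M_C = 561.3
Solving the pair gives M_A = 84.93 kN·m and M_C = 104 kN·m (hogging).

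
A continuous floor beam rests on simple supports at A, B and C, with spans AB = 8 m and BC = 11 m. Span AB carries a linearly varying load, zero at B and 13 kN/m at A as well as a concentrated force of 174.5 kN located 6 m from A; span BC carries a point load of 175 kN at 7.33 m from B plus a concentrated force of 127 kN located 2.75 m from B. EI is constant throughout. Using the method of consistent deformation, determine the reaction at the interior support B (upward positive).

Insert a hinge at B; M_B is the redundant, and each span becomes simply supported.
Discontinuity in slope at B on the released structure — sum the simple-span end rotations:
  span AB: triangular load, peak 13: 7w₀L³/(360EI) = 129.4/EI
  span AB: point load 174.5 at a = 6: Pab(L + a)/(6LEI) = 610.8/EI
  span BC: point load 175 at a = 7.33: Pab(L + b)/(6LEI) = 1046/EI
  span BC: point load 127 at a = 2.75: Pab(L + b)/(6LEI) = 840.4/EI
  relative rotation θ_0 = (740.2 + 1887)/EI = 2627/EI
A unit hogging moment at B produces rotation L₁/(3EI) + L₂/(3EI) = 6.333/EI.
Slope continuity at B: θ_0 = M_B·6.333/EI, so M_B = 2627/6.333 = 414.8 kN·m (hogging).
Span AB, ΣM about A with M_B applied at B: R_B^{AB}·8 = 1186 + 414.8, so R_B^{AB} = 200.1 kN and R_A = 226.5 − 200.1 = 26.44 kN.
Span BC, ΣM about C: R_B^{BC}·11 = 1690 + 414.8, so R_B^{BC} = 191.3 kN and R_C = 302 − 191.3 = 110.7 kN.
R_B = 200.1 + 191.3 = 391.4 kN.

R_B = 391.4 kN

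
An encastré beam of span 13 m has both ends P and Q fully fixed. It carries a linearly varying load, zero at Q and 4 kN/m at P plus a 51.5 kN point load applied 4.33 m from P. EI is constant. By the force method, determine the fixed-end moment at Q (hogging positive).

M_Q = 72.07 kN·m

Take the two fixed-end moments M_P, M_Q as redundants; the released structure is the simple span PQ.
Simple-span end rotations at P and Q under the given loads:
  at P: triangular load, peak 4: w₀L³/(45EI) = 195.3/EI
  at Q: triangular load, peak 4: 7w₀L³/(360EI) = 170.9/EI
  at P: point load 51.5 at a = 4.33: Pab(L + b)/(6LEI) = 537.1/EI
  at Q: point load 51.5 at a = 4.33: Pab(L + a)/(6LEI) = 429.6/EI
  θ_P0 = 732.4/EI,  θ_Q0 = 600.4/EI
Flexibility coefficients: a unit moment at one end gives L/(3EI) there and L/(6EI) at the far end, so f₁₁ = f₂₂ = 4.333/EI and f₁₂ = f₂₁ = 2.167/EI.
Compatibility — zero rotation at each built-in end:
  4.333 M_P + 2.167 M_Q = 732.4
  2.167 M_P + 4.333 M_Q = 600.4
Solving the pair gives M_P = 133 kN·m and M_Q = 72.07 kN·m (hogging).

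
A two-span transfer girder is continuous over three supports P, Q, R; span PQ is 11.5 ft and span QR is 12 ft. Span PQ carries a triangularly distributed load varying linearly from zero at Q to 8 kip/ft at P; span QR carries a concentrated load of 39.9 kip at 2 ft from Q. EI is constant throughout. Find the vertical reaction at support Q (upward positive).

R_Q = 59.03 kip

Insert a hinge at Q; M_Q is the redundant, and each span becomes simply supported.
End slopes at the hinge Q, treating each span as simply supported:
  span PQ: triangular load, peak 8: 7w₀L³/(360EI) = 236.6/EI
  span QR: point load 39.9 at a = 2: Pab(L + b)/(6LEI) = 243.8/EI
  relative rotation θ_0 = (236.6 + 243.8)/EI = 480.4/EI
A unit hogging moment at Q produces rotation L₁/(3EI) + L₂/(3EI) = 7.833/EI.
Slope continuity at Q: θ_0 = M_Q·7.833/EI, so M_Q = 480.4/7.833 = 61.33 kip·ft (hogging).
Span PQ, ΣM about P with M_Q applied at Q: R_Q^{PQ}·11.5 = 176.3 + 61.33, so R_Q^{PQ} = 20.67 kip and R_P = 46 − 20.67 = 25.33 kip.
Span QR, ΣM about R: R_Q^{QR}·12 = 399 + 61.33, so R_Q^{QR} = 38.36 kip and R_R = 39.9 − 38.36 = 1.539 kip.
R_Q = 20.67 + 38.36 = 59.03 kip.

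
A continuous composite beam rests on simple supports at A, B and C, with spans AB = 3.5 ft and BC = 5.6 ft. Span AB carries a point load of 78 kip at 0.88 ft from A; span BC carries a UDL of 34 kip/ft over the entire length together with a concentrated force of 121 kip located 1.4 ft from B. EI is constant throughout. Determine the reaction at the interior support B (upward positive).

Take M_B as the redundant. Released structure: two simple spans AB and BC with a hinge at B.
End slopes at the hinge B, treating each span as simply supported:
  span AB: point load 78 at a = 0.88: Pab(L + a)/(6LEI) = 37.51/EI
  span BC: UDL 34: wL³/(24EI) = 248.8/EI
  span BC: point load 121 at a = 1.4: Pab(L + b)/(6LEI) = 207.5/EI
  relative rotation θ_0 = (37.51 + 456.3)/EI = 493.8/EI
A unit hogging moment at B produces rotation L₁/(3EI) + L₂/(3EI) = 3.033/EI.
Compatibility: M_B·(L₁+L₂)/(3EI) = θ_0, giving M_B = 162.8 kip·ft (hogging).
Span AB, ΣM about A with M_B applied at B: R_B^{AB}·3.5 = 68.64 + 162.8, so R_B^{AB} = 66.12 kip and R_A = 78 − 66.12 = 11.88 kip.
Span BC, ΣM about C: R_B^{BC}·5.6 = 1041 + 162.8, so R_B^{BC} = 215 kip and R_C = 311.4 − 215 = 96.38 kip.
R_B = 66.12 + 215 = 281.1 kip.

R_B = 281.1 kip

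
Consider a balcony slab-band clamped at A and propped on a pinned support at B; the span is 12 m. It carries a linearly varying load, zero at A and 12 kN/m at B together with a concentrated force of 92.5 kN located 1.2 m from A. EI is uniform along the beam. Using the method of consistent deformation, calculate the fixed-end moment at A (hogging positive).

Release the roller at B. Primary structure: cantilever fixed at A.
Free-end deflection of the primary structure under the applied loading (downward +):
  triangular load, peak 12 at the free end: 11w₀L⁴/(120EI) = 22810/EI
  point load 92.5 at a = 1.2: Pa²(3L − a)/(6EI) = 772.6/EI
  δ_0 = 23582/EI
Tip deflection under a unit load at B: L³/(3EI) = 576/EI.
Compatibility at B: δ_0 − R_B·δ_{BB} = 0, so R_B = 23582/576 = 40.94 kN.
Moment equilibrium about A: M_A = Σ(load moments about A) − R_B·L = 687 − 40.94×12 = 195.7 kN·m.

M_A = 195.7 kN·m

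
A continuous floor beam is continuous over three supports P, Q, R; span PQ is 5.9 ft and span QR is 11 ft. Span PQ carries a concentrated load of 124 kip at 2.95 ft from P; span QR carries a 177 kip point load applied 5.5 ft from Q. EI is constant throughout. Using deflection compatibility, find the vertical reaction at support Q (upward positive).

R_Q = 224.8 kip

Insert a hinge at Q; M_Q is the redundant, and each span becomes simply supported.
Rotations at Q on the released spans (each span's end-slope, ×1/EI):
  span PQ: point load 124 at a = 2.95: Pab(L + a)/(6LEI) = 269.8/EI
  span QR: point load 177 at a = 5.5: Pab(L + b)/(6LEI) = 1339/EI
  relative rotation θ_0 = (269.8 + 1339)/EI = 1608/EI
A unit hogging moment at Q produces rotation L₁/(3EI) + L₂/(3EI) = 5.633/EI.
Slope continuity at Q: θ_0 = M_Q·5.633/EI, so M_Q = 1608/5.633 = 285.5 kip·ft (hogging).
Span PQ, ΣM about P with M_Q applied at Q: R_Q^{PQ}·5.9 = 365.8 + 285.5, so R_Q^{PQ} = 110.4 kip and R_P = 124 − 110.4 = 13.61 kip.
Span QR, ΣM about R: R_Q^{QR}·11 = 973.5 + 285.5, so R_Q^{QR} = 114.5 kip and R_R = 177 − 114.5 = 62.55 kip.
R_Q = 110.4 + 114.5 = 224.8 kip.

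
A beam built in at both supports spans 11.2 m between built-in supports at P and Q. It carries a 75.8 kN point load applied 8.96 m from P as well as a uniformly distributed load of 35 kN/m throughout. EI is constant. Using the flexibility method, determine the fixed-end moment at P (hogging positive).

M_P = 393 kN·m

Release both end moments; the primary structure is a simply-supported span PQ with redundants M_P and M_Q.
End rotations of the released simple span under the applied load (×1/EI):
  at P: point load 75.8 at a = 8.96: Pab(L + b)/(6LEI) = 304.3/EI
  at Q: point load 75.8 at a = 8.96: Pab(L + a)/(6LEI) = 456.4/EI
  at P: UDL 35: wL³/(24EI) = 2049/EI
  at Q: UDL 35: wL³/(24EI) = 2049/EI
  θ_P0 = 2353/EI,  θ_Q0 = 2505/EI
Flexibility coefficients: a unit moment at one end gives L/(3EI) there and L/(6EI) at the far end, so f₁₁ = f₂₂ = 3.733/EI and f₁₂ = f₂₁ = 1.867/EI.
Compatibility — zero rotation at each built-in end:
  3.733 M_P + 1.867 M_Q = 2353
  1.867 M_P + 3.733 M_Q = 2505
Solving the pair gives M_P = 393 kN·m and M_Q = 474.5 kN·m (hogging).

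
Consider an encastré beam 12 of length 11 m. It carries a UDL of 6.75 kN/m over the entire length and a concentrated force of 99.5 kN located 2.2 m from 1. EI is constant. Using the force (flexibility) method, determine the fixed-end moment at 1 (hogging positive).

M_1 = 208.2 kN·m

Release both end moments; the primary structure is a simply-supported span 12 with redundants M_1 and M_2.
On the primary (simply-supported) span, the end slopes from the loading are:
  at 1: UDL 6.75: wL³/(24EI) = 374.3/EI
  at 2: UDL 6.75: wL³/(24EI) = 374.3/EI
  at 1: point load 99.5 at a = 2.2: Pab(L + b)/(6LEI) = 577.9/EI
  at 2: point load 99.5 at a = 2.2: Pab(L + a)/(6LEI) = 385.3/EI
  θ_10 = 952.2/EI,  θ_20 = 759.6/EI
Flexibility coefficients: a unit moment at one end gives L/(3EI) there and L/(6EI) at the far end, so f₁₁ = f₂₂ = 3.667/EI and f₁₂ = f₂₁ = 1.833/EI.
Compatibility — zero rotation at each built-in end:
  3.667 M_1 + 1.833 M_2 = 952.2
  1.833 M_1 + 3.667 M_2 = 759.6
Solving the pair gives M_1 = 208.2 kN·m and M_2 = 103.1 kN·m (hogging).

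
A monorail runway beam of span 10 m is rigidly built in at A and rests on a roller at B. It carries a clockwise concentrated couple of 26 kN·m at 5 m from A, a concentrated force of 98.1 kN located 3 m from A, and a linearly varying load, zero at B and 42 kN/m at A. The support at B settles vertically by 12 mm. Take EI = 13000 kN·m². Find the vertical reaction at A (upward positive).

Take the reaction at B as the redundant and release it; the primary structure is a cantilever fixed at A.
Primary-structure tip deflection at B by superposition:
  clockwise couple 26 at a = 5: M₀a(2L − a)/(2EI) = 975/EI
  point load 98.1 at a = 3: Pa²(3L − a)/(6EI) = 3973/EI
  triangular load, peak 42 at the fixed end: w₀L⁴/(30EI) = 14000/EI
  δ_0 = 18948/EI
Tip deflection under a unit load at B: L³/(3EI) = 333.3/EI.
With EI = 13000 kN·m²: δ_0 = 1.4575 m and δ_{BB} = 0.025641 m/kN.
Compatibility — the beam at B must follow the support down by 0.012 m: δ_0 − R_B·δ_{BB} = 0.012, so R_B = (1.4575 − 0.012)/0.025641 = 56.38 kN.
Vertical equilibrium: R_A = ΣP − R_B = 308.1 − 56.38 = 251.7 kN.

R_A = 251.7 kN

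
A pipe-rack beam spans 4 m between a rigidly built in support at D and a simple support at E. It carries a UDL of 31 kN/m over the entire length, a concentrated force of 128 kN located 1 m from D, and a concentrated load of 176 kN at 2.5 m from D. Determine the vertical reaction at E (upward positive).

R_E = 139.1 kN

Release the roller at E. Primary structure: cantilever fixed at D.
Primary-structure tip deflection at E by superposition:
  UDL 31: wL⁴/(8EI) = 992/EI
  point load 128 at a = 1: Pa²(3L − a)/(6EI) = 234.7/EI
  point load 176 at a = 2.5: Pa²(3L − a)/(6EI) = 1742/EI
  δ_0 = 2968/EI
Tip deflection under a unit load at E: L³/(3EI) = 21.33/EI.
The prop prevents deflection at E: R_E = δ_0/δ_{EE} = 2968/21.33 = 139.1 kN.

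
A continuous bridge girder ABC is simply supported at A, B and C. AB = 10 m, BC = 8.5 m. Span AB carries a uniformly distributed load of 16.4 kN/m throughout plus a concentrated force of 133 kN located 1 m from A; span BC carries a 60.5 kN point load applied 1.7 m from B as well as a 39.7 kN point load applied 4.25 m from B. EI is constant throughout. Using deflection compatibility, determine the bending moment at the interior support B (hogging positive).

M_B = 209.5 kN·m

Release continuity at B by inserting a hinge; the redundant is the internal moment M_B. The primary structure is two simply-supported spans AB and BC.
Discontinuity in slope at B on the released structure — sum the simple-span end rotations:
  span AB: UDL 16.4: wL³/(24EI) = 683.3/EI
  span AB: point load 133 at a = 1: Pab(L + a)/(6LEI) = 219.4/EI
  span BC: point load 60.5 at a = 1.7: Pab(L + b)/(6LEI) = 209.8/EI
  span BC: point load 39.7 at a = 4.25: Pab(L + b)/(6LEI) = 179.3/EI
  relative rotation θ_0 = (902.8 + 389.1)/EI = 1292/EI
A unit hogging moment at B produces rotation L₁/(3EI) + L₂/(3EI) = 6.167/EI.
Compatibility: M_B·(L₁+L₂)/(3EI) = θ_0, giving M_B = 209.5 kN·m (hogging).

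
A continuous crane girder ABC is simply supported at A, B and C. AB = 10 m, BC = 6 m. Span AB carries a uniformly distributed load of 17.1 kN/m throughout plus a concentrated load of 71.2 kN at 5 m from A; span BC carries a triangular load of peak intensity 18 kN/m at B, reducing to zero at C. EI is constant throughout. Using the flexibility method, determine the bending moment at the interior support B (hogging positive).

M_B = 233.2 kN·m

Release continuity at B by inserting a hinge; the redundant is the internal moment M_B. The primary structure is two simply-supported spans AB and BC.
End slopes at the hinge B, treating each span as simply supported:
  span AB: UDL 17.1: wL³/(24EI) = 712.5/EI
  span AB: point load 71.2 at a = 5: Pab(L + a)/(6LEI) = 445/EI
  span BC: triangular load, peak 18: w₀L³/(45EI) = 86.4/EI
  relative rotation θ_0 = (1158 + 86.4)/EI = 1244/EI
A unit hogging moment at B produces rotation L₁/(3EI) + L₂/(3EI) = 5.333/EI.
Slope continuity at B: θ_0 = M_B·5.333/EI, so M_B = 1244/5.333 = 233.2 kN·m (hogging).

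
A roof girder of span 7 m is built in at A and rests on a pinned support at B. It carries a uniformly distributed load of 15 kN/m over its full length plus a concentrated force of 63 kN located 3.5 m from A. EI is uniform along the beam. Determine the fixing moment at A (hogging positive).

M_A = 174.6 kN·m

Release the roller at B. Primary structure: cantilever fixed at A.
Deflection at B on the released cantilever, summing each load's contribution:
  UDL 15: wL⁴/(8EI) = 4502/EI
  point load 63 at a = 3.5: Pa²(3L − a)/(6EI) = 2251/EI
  δ_0 = 6753/EI
Tip deflection under a unit load at B: L³/(3EI) = 114.3/EI.
The prop prevents deflection at B: R_B = δ_0/δ_{BB} = 6753/114.3 = 59.06 kN.
Moment equilibrium about A: M_A = Σ(load moments about A) − R_B·L = 588 − 59.06×7 = 174.6 kN·m.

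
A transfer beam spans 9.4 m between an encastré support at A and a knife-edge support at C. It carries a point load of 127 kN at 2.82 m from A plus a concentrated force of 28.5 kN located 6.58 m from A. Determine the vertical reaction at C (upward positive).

R_C = 31.49 kN

Remove the prop at C; the released (primary) structure is a cantilever built in at A.
Deflection at C on the released cantilever, summing each load's contribution:
  point load 127 at a = 2.82: Pa²(3L − a)/(6EI) = 4272/EI
  point load 28.5 at a = 6.58: Pa²(3L − a)/(6EI) = 4446/EI
  δ_0 = 8718/EI
Tip deflection under a unit load at C: L³/(3EI) = 276.9/EI.
Compatibility at C: δ_0 − R_C·δ_{CC} = 0, so R_C = 8718/276.9 = 31.49 kN.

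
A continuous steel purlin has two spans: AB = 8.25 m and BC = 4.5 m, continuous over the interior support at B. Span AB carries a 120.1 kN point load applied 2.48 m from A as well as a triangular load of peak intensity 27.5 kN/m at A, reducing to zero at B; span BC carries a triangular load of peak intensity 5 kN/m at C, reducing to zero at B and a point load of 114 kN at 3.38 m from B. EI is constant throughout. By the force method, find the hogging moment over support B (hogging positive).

M_B = 181.5 kN·m

Release continuity at B by inserting a hinge; the redundant is the internal moment M_B. The primary structure is two simply-supported spans AB and BC.
End slopes at the hinge B, treating each span as simply supported:
  span AB: point load 120.1 at a = 2.48: Pab(L + a)/(6LEI) = 372.5/EI
  span AB: triangular load, peak 27.5: 7w₀L³/(360EI) = 300.3/EI
  span BC: triangular load, peak 5: 7w₀L³/(360EI) = 8.859/EI
  span BC: point load 114 at a = 3.38: Pab(L + b)/(6LEI) = 89.83/EI
  relative rotation θ_0 = (672.8 + 98.69)/EI = 771.5/EI
A unit hogging moment at B produces rotation L₁/(3EI) + L₂/(3EI) = 4.25/EI.
Slope continuity at B: θ_0 = M_B·4.25/EI, so M_B = 771.5/4.25 = 181.5 kN·m (hogging).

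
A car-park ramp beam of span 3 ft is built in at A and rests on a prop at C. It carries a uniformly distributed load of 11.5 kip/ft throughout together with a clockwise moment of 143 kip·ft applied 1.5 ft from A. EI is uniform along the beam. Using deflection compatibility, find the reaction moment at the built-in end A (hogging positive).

M_A = -4.938 kip·ft

Take the reaction at C as the redundant and release it; the primary structure is a cantilever fixed at A.
Downward deflection at the released point C due to the loads:
  UDL 11.5: wL⁴/(8EI) = 116.4/EI
  clockwise couple 143 at a = 1.5: M₀a(2L − a)/(2EI) = 482.6/EI
  δ_0 = 599.1/EI
Tip deflection under a unit load at C: L³/(3EI) = 9/EI.
Compatibility at C: δ_0 − R_C·δ_{CC} = 0, so R_C = 599.1/9 = 66.56 kip.
Moment equilibrium about A: M_A = Σ(load moments about A) − R_C·L = 194.8 − 66.56×3 = -4.938 kip·ft.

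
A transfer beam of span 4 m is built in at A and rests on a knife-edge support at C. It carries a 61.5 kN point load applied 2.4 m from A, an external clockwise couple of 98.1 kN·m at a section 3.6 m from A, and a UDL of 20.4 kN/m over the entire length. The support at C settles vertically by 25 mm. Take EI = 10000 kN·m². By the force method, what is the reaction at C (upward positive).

Take the reaction at C as the redundant and release it; the primary structure is a cantilever fixed at A.
Downward deflection at the released point C due to the loads:
  point load 61.5 at a = 2.4: Pa²(3L − a)/(6EI) = 566.8/EI
  clockwise couple 98.1 at a = 3.6: M₀a(2L − a)/(2EI) = 777/EI
  UDL 20.4: wL⁴/(8EI) = 652.8/EI
  δ_0 = 1997/EI
Tip deflection under a unit load at C: L³/(3EI) = 21.33/EI.
With EI = 10000 kN·m²: δ_0 = 0.19965 m and δ_{CC} = 0.002133 m/kN.
Compatibility — the beam at C must follow the support down by 0.025 m: δ_0 − R_C·δ_{CC} = 0.025, so R_C = (0.19965 − 0.025)/0.002133 = 81.87 kN.

R_C = 81.87 kN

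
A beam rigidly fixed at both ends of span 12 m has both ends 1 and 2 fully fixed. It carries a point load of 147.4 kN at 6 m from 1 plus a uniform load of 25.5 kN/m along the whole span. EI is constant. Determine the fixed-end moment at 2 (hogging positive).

Take the two fixed-end moments M_1, M_2 as redundants; the released structure is the simple span 12.
Simple-span end rotations at 1 and 2 under the given loads:
  at 1: point load 147.4 at a = 6: Pab(L + b)/(6LEI) = 1327/EI
  at 2: point load 147.4 at a = 6: Pab(L + a)/(6LEI) = 1327/EI
  at 1: UDL 25.5: wL³/(24EI) = 1836/EI
  at 2: UDL 25.5: wL³/(24EI) = 1836/EI
  θ_10 = 3163/EI,  θ_20 = 3163/EI
Flexibility coefficients: a unit moment at one end gives L/(3EI) there and L/(6EI) at the far end, so f₁₁ = f₂₂ = 4/EI and f₁₂ = f₂₁ = 2/EI.
Compatibility — zero rotation at each built-in end:
  4 M_1 + 2 M_2 = 3163
  2 M_1 + 4 M_2 = 3163
Solving the pair gives M_1 = 527.1 kN·m and M_2 = 527.1 kN·m (hogging).

M_2 = 527.1 kN·m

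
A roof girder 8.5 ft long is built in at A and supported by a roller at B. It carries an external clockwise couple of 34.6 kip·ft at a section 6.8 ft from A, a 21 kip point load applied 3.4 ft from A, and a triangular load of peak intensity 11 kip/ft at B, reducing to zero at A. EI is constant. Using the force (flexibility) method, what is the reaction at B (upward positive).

R_B = 35.94 kip

Remove the prop at B; the released (primary) structure is a cantilever built in at A.
Free-end deflection of the primary structure under the applied loading (downward +):
  clockwise couple 34.6 at a = 6.8: M₀a(2L − a)/(2EI) = 1200/EI
  point load 21 at a = 3.4: Pa²(3L − a)/(6EI) = 894.2/EI
  triangular load, peak 11 at the free end: 11w₀L⁴/(120EI) = 5264/EI
  δ_0 = 7358/EI
Tip deflection under a unit load at B: L³/(3EI) = 204.7/EI.
Compatibility at B: δ_0 − R_B·δ_{BB} = 0, so R_B = 7358/204.7 = 35.94 kip.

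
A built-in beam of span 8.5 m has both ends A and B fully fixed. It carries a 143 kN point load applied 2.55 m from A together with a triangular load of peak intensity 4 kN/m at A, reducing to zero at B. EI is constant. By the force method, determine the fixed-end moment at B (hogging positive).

M_B = 86.21 kN·m

Release both end moments; the primary structure is a simply-supported span AB with redundants M_A and M_B.
On the primary (simply-supported) span, the end slopes from the loading are:
  at A: point load 143 at a = 2.55: Pab(L + b)/(6LEI) = 614.7/EI
  at B: point load 143 at a = 2.55: Pab(L + a)/(6LEI) = 470.1/EI
  at A: triangular load, peak 4: w₀L³/(45EI) = 54.59/EI
  at B: triangular load, peak 4: 7w₀L³/(360EI) = 47.77/EI
  θ_A0 = 669.3/EI,  θ_B0 = 517.9/EI
Flexibility coefficients: a unit moment at one end gives L/(3EI) there and L/(6EI) at the far end, so f₁₁ = f₂₂ = 2.833/EI and f₁₂ = f₂₁ = 1.417/EI.
Compatibility — zero rotation at each built-in end:
  2.833 M_A + 1.417 M_B = 669.3
  1.417 M_A + 2.833 M_B = 517.9
Solving the pair gives M_A = 193.1 kN·m and M_B = 86.21 kN·m (hogging).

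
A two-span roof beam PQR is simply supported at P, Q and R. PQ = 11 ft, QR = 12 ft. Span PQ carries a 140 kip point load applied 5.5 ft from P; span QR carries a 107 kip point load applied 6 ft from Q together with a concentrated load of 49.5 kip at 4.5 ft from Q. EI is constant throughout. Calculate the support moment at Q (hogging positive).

M_Q = 322.7 kip·ft

Insert a hinge at Q; M_Q is the redundant, and each span becomes simply supported.
Rotations at Q on the released spans (each span's end-slope, ×1/EI):
  span PQ: point load 140 at a = 5.5: Pab(L + a)/(6LEI) = 1059/EI
  span QR: point load 107 at a = 6: Pab(L + b)/(6LEI) = 963/EI
  span QR: point load 49.5 at a = 4.5: Pab(L + b)/(6LEI) = 452.5/EI
  relative rotation θ_0 = (1059 + 1415)/EI = 2474/EI
A unit hogging moment at Q produces rotation L₁/(3EI) + L₂/(3EI) = 7.667/EI.
Compatibility: M_Q·(L₁+L₂)/(3EI) = θ_0, giving M_Q = 322.7 kip·ft (hogging).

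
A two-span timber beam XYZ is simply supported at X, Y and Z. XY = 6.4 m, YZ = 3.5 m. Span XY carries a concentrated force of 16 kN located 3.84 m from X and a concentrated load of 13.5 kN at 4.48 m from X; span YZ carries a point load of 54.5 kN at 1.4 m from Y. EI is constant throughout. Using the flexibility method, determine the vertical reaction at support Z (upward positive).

Take M_Y as the redundant. Released structure: two simple spans XY and YZ with a hinge at Y.
Rotations at Y on the released spans (each span's end-slope, ×1/EI):
  span XY: point load 16 at a = 3.84: Pab(L + a)/(6LEI) = 41.94/EI
  span XY: point load 13.5 at a = 4.48: Pab(L + a)/(6LEI) = 32.9/EI
  span YZ: point load 54.5 at a = 1.4: Pab(L + b)/(6LEI) = 42.73/EI
  relative rotation θ_0 = (74.84 + 42.73)/EI = 117.6/EI
A unit hogging moment at Y produces rotation L₁/(3EI) + L₂/(3EI) = 3.3/EI.
Slope continuity at Y: θ_0 = M_Y·3.3/EI, so M_Y = 117.6/3.3 = 35.63 kN·m (hogging).
Span YZ, ΣM about Z: R_Y^{YZ}·3.5 = 114.5 + 35.63, so R_Y^{YZ} = 42.88 kN and R_Z = 54.5 − 42.88 = 11.62 kN.

R_Z = 11.62 kN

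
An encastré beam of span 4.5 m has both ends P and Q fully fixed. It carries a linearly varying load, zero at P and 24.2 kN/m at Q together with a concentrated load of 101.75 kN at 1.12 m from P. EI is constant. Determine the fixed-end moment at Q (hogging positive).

M_Q = 45.81 kN·m

Take the two fixed-end moments M_P, M_Q as redundants; the released structure is the simple span PQ.
On the primary (simply-supported) span, the end slopes from the loading are:
  at P: triangular load, peak 24.2: 7w₀L³/(360EI) = 42.88/EI
  at Q: triangular load, peak 24.2: w₀L³/(45EI) = 49.01/EI
  at P: point load 101.75 at a = 1.12: Pab(L + b)/(6LEI) = 112.4/EI
  at Q: point load 101.75 at a = 1.12: Pab(L + a)/(6LEI) = 80.18/EI
  θ_P0 = 155.3/EI,  θ_Q0 = 129.2/EI
Flexibility coefficients: a unit moment at one end gives L/(3EI) there and L/(6EI) at the far end, so f₁₁ = f₂₂ = 1.5/EI and f₁₂ = f₂₁ = 0.75/EI.
Compatibility — zero rotation at each built-in end:
  1.5 M_P + 0.75 M_Q = 155.3
  0.75 M_P + 1.5 M_Q = 129.2
Solving the pair gives M_P = 80.63 kN·m and M_Q = 45.81 kN·m (hogging).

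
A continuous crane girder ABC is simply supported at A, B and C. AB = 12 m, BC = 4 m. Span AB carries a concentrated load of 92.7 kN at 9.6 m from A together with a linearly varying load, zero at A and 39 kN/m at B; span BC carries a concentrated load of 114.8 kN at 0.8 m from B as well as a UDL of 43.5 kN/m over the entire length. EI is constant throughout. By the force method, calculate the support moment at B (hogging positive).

Insert a hinge at B; M_B is the redundant, and each span becomes simply supported.
Discontinuity in slope at B on the released structure — sum the simple-span end rotations:
  span AB: point load 92.7 at a = 9.6: Pab(L + a)/(6LEI) = 640.7/EI
  span AB: triangular load, peak 39: w₀L³/(45EI) = 1498/EI
  span BC: point load 114.8 at a = 0.8: Pab(L + b)/(6LEI) = 88.17/EI
  span BC: UDL 43.5: wL³/(24EI) = 116/EI
  relative rotation θ_0 = (2138 + 204.2)/EI = 2343/EI
A unit hogging moment at B produces rotation L₁/(3EI) + L₂/(3EI) = 5.333/EI.
Compatibility: M_B·(L₁+L₂)/(3EI) = θ_0, giving M_B = 439.2 kN·m (hogging).

M_B = 439.2 kN·m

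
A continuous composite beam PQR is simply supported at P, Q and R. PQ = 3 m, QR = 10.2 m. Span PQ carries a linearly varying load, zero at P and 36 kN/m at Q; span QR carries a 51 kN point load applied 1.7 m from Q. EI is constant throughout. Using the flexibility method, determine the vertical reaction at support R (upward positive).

Insert a hinge at Q; M_Q is the redundant, and each span becomes simply supported.
End slopes at the hinge Q, treating each span as simply supported:
  span PQ: triangular load, peak 36: w₀L³/(45EI) = 21.6/EI
  span QR: point load 51 at a = 1.7: Pab(L + b)/(6LEI) = 225.2/EI
  relative rotation θ_0 = (21.6 + 225.2)/EI = 246.8/EI
A unit hogging moment at Q produces rotation L₁/(3EI) + L₂/(3EI) = 4.4/EI.
Compatibility: M_Q·(L₁+L₂)/(3EI) = θ_0, giving M_Q = 56.09 kN·m (hogging).
Span QR, ΣM about R: R_Q^{QR}·10.2 = 433.5 + 56.09, so R_Q^{QR} = 48 kN and R_R = 51 − 48 = 3.001 kN.

R_R = 3.001 kN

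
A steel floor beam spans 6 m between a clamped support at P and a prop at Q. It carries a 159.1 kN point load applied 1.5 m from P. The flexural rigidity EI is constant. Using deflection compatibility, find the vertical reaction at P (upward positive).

Remove the prop at Q; the released (primary) structure is a cantilever built in at P.
Deflection at Q on the released cantilever, summing each load's contribution:
  point load 159.1 at a = 1.5: Pa²(3L − a)/(6EI) = 984.4/EI
Tip deflection under a unit load at Q: L³/(3EI) = 72/EI.
Compatibility at Q: δ_0 − R_Q·δ_{QQ} = 0, so R_Q = 984.4/72 = 13.67 kN.
Vertical equilibrium: R_P = ΣP − R_Q = 159.1 − 13.67 = 145.4 kN.

R_P = 145.4 kN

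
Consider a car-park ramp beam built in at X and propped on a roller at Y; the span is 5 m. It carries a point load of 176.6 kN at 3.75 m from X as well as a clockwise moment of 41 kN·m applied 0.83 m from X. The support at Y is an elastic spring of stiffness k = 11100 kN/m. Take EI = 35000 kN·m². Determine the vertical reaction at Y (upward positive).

Release the roller at Y. Primary structure: cantilever fixed at X.
Primary-structure tip deflection at Y by superposition:
  point load 176.6 at a = 3.75: Pa²(3L − a)/(6EI) = 4656/EI
  clockwise couple 41 at a = 0.83: M₀a(2L − a)/(2EI) = 156/EI
  δ_0 = 4812/EI
Flexibility coefficient — unit upward force at Y: δ_{YY} = L³/(3EI) = 41.67/EI.
With EI = 35000 kN·m²: δ_0 = 0.1375 m and δ_{YY} = 0.00119 m/kN.
Compatibility — the spring shortens by R_Y/k under the reaction it provides: δ_0 − R_Y·δ_{YY} = R_Y/k. With 1/k = 0.00009 m/kN, R_Y = δ_0 / (δ_{YY} + 1/k) = 0.1375 / (0.00119 + 0.00009) = 107.4 kN.

R_Y = 107.4 kN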